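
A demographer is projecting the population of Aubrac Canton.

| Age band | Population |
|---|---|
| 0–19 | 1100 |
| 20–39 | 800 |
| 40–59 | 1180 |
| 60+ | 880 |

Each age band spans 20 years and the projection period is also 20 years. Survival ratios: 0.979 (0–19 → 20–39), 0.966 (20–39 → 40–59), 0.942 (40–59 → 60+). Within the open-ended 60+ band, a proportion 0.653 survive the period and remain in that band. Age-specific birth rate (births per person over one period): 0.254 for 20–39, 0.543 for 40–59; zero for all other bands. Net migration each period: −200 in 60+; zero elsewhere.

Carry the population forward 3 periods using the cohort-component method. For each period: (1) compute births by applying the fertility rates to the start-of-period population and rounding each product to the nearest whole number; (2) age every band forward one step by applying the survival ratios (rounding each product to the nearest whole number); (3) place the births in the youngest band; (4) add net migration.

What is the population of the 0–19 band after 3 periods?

775

Numbering the bands 1..4 from youngest to oldest:
Period 1.
Births: 800 × 0.254 = 203 ; 1180 × 0.543 = 641 — total 844
Band 2: 1100 × 0.979 = 1077
Band 3: 800 × 0.966 = 773
Band 4: 1180 × 0.942 + 880 × 0.653 = 1112 + 575 = 1687
Net migration: Band 4 − 200 → 1487
Population now: 0–19=844, 20–39=1077, 40–59=773, 60+=1487
Period 2.
Births: 1077 × 0.254 = 274 ; 773 × 0.543 = 420 — total 694
Band 2: 844 × 0.979 = 826
Band 3: 1077 × 0.966 = 1040
Band 4: 773 × 0.942 + 1487 × 0.653 = 728 + 971 = 1699
Net migration: Band 4 − 200 → 1499
Population now: 0–19=694, 20–39=826, 40–59=1040, 60+=1499
Period 3.
Births: 826 × 0.254 = 210 ; 1040 × 0.543 = 565 — total 775
Band 2: 694 × 0.979 = 679
Band 3: 826 × 0.966 = 798
Band 4: 1040 × 0.942 + 1499 × 0.653 = 980 + 979 = 1959
Net migration: Band 4 − 200 → 1759
Population now: 0–19=775, 20–39=679, 40–59=798, 60+=1759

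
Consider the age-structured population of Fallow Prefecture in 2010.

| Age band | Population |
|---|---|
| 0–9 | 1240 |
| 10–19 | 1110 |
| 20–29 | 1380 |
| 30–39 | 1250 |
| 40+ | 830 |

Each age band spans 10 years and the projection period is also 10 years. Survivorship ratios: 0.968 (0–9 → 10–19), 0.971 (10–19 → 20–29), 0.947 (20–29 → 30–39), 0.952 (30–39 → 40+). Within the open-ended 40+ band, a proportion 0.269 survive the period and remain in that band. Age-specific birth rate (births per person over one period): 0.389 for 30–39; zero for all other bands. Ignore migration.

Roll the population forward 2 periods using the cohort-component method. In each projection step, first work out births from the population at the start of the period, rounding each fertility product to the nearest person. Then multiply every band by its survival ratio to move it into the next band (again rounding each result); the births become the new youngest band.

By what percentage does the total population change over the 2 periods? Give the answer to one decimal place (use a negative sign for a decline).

-17.6

After projecting period 1:
Births: 1250 × 0.389 = 486
10–19: 1240 × 0.968 = 1200
20–29: 1110 × 0.971 = 1078
30–39: 1380 × 0.947 = 1307
40+: 1250 × 0.952 + 830 × 0.269 = 1190 + 223 = 1413
→ [486, 1200, 1078, 1307, 1413]
After projecting period 2:
Births: 1307 × 0.389 = 508
10–19: 486 × 0.968 = 470
20–29: 1200 × 0.971 = 1165
30–39: 1078 × 0.947 = 1021
40+: 1307 × 0.952 + 1413 × 0.269 = 1244 + 380 = 1624
→ [508, 470, 1165, 1021, 1624]
Total: 5810 → 4788; change = -1022; percentage change = -17.6%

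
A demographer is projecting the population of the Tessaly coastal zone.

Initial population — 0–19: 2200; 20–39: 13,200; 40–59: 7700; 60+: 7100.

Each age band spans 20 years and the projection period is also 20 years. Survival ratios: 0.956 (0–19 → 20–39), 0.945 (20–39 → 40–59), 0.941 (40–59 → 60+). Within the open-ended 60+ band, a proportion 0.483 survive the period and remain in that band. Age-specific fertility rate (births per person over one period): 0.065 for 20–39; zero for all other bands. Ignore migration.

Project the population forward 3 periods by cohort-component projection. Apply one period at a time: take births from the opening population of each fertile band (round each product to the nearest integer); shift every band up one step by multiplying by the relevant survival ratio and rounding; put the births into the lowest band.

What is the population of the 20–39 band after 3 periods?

— Period 1 —
Births: 13200 * 0.065 = 858
20–39: 2200 * 0.956 = 2103
40–59: 13200 * 0.945 = 12474
60+: 7700 * 0.941 + 7100 * 0.483 = 7246 + 3429 = 10675
Population now: 0–19=858, 20–39=2103, 40–59=12474, 60+=10675
— Period 2 —
Births: 2103 * 0.065 = 137
20–39: 858 * 0.956 = 820
40–59: 2103 * 0.945 = 1987
60+: 12474 * 0.941 + 10675 * 0.483 = 11738 + 5156 = 16894
Population now: 0–19=137, 20–39=820, 40–59=1987, 60+=16894
— Period 3 —
Births: 820 * 0.065 = 53
20–39: 137 * 0.956 = 131
40–59: 820 * 0.945 = 775
60+: 1987 * 0.941 + 16894 * 0.483 = 1870 + 8160 = 10030
Population now: 0–19=53, 20–39=131, 40–59=775, 60+=10030

131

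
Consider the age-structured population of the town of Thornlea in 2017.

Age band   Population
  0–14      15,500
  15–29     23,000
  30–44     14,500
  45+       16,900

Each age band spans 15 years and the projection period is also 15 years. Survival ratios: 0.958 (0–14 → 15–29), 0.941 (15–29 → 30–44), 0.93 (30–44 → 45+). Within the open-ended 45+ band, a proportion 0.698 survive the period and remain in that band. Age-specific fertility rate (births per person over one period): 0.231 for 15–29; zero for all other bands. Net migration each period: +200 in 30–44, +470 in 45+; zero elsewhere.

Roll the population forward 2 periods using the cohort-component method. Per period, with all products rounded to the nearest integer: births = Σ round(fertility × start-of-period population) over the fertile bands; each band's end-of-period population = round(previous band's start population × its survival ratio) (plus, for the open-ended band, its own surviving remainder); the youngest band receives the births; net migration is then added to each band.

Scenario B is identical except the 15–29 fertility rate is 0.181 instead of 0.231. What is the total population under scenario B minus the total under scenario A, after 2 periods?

— Period 1 —
Births: 23000 × 0.231 = 5313
15–29: 15500 × 0.958 = 14849
30–44: 23000 × 0.941 = 21643
45+: 14500 × 0.93 + 16900 × 0.698 = 13485 + 11796 = 25281
Net migration: 30–44 + 200 → 21843; 45+ + 470 → 25751
Population now: 0–14=5313, 15–29=14849, 30–44=21843, 45+=25751
— Period 2 —
Births: 14849 × 0.231 = 3430
15–29: 5313 × 0.958 = 5090
30–44: 14849 × 0.941 = 13973
45+: 21843 × 0.93 + 25751 × 0.698 = 20314 + 17974 = 38288
Net migration: 30–44 + 200 → 14173; 45+ + 470 → 38758
Population now: 0–14=3430, 15–29=5090, 30–44=14173, 45+=38758
Scenario A total after 2 periods: 61451
Scenario B projection —
— Period 1 —
Births: 23000 × 0.181 = 4163
15–29: 15500 × 0.958 = 14849
30–44: 23000 × 0.941 = 21643
45+: 14500 × 0.93 + 16900 × 0.698 = 13485 + 11796 = 25281
Net migration: 30–44 + 200 → 21843; 45+ + 470 → 25751
Population now: 0–14=4163, 15–29=14849, 30–44=21843, 45+=25751
— Period 2 —
Births: 14849 × 0.181 = 2688
15–29: 4163 × 0.958 = 3988
30–44: 14849 × 0.941 = 13973
45+: 21843 × 0.93 + 25751 × 0.698 = 20314 + 17974 = 38288
Net migration: 30–44 + 200 → 14173; 45+ + 470 → 38758
Population now: 0–14=2688, 15–29=3988, 30–44=14173, 45+=38758
Scenario B total after 2 periods: 59607
Difference B − A = 59607 − 61451 = -1844

-1844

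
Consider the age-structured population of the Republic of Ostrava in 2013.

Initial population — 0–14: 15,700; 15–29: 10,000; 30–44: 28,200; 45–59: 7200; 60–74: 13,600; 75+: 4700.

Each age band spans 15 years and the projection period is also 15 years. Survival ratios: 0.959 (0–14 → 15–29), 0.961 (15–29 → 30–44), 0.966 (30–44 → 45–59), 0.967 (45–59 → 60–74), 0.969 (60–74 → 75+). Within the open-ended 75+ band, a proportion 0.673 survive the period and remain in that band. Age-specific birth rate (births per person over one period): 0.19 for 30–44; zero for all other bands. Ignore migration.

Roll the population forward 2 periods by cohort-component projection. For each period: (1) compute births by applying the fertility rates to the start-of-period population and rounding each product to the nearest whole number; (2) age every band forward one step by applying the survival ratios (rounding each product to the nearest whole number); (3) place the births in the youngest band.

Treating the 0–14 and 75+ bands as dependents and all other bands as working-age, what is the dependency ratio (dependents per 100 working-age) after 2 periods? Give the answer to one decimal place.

35.4

After projecting period 1:
Births: 28200 × 0.19 = 5358
15–29: 15700 × 0.959 = 15056
30–44: 10000 × 0.961 = 9610
45–59: 28200 × 0.966 = 27241
60–74: 7200 × 0.967 = 6962
75+: 13600 × 0.969 + 4700 × 0.673 = 13178 + 3163 = 16341
End of period: [5358, 15056, 9610, 27241, 6962, 16341]
After projecting period 2:
Births: 9610 × 0.19 = 1826
15–29: 5358 × 0.959 = 5138
30–44: 15056 × 0.961 = 14469
45–59: 9610 × 0.966 = 9283
60–74: 27241 × 0.967 = 26342
75+: 6962 × 0.969 + 16341 × 0.673 = 6746 + 10997 = 17743
End of period: [1826, 5138, 14469, 9283, 26342, 17743]
Dependents (band 0–14 + band 75+) = 1826 + 17743 = 19569; working-age = 55232; ratio = 19569/55232 × 100 = 35.4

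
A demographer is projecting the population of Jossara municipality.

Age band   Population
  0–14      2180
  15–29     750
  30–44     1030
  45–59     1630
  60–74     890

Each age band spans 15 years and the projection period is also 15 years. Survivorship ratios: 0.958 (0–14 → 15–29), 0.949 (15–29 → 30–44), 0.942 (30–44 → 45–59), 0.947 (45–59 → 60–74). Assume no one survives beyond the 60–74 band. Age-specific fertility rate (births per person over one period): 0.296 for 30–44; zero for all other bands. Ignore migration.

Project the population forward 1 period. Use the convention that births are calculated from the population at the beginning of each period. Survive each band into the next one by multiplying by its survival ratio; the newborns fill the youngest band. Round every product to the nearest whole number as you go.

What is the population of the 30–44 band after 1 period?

712

Numbering the bands 1..5 from youngest to oldest:
Period 1.
Births: 1030 × 0.296 = 305
Band 2: 2180 × 0.958 = 2088
Band 3: 750 × 0.949 = 712
Band 4: 1030 × 0.942 = 970
Band 5: 1630 × 0.947 = 1544
Population now: 0–14=305, 15–29=2088, 30–44=712, 45–59=970, 60–74=1544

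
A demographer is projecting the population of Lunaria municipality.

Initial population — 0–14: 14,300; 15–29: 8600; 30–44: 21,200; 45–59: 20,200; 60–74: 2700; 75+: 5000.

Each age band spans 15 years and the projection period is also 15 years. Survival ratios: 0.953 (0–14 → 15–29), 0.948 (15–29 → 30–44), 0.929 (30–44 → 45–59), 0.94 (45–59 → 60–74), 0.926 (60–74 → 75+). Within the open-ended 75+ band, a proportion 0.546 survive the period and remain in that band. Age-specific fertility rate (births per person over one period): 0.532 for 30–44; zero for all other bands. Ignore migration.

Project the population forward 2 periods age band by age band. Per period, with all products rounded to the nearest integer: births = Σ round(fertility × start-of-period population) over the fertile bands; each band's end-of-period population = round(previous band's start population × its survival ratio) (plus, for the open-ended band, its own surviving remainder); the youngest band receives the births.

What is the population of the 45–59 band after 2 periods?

Let band 1 be 0–14 through band 6 = 75+.
— Period 1 —
Births: 21200 * 0.532 = 11278
Band 2: 14300 * 0.953 = 13628
Band 3: 8600 * 0.948 = 8153
Band 4: 21200 * 0.929 = 19695
Band 5: 20200 * 0.94 = 18988
Band 6: 2700 * 0.926 + 5000 * 0.546 = 2500 + 2730 = 5230
→ [11278, 13628, 8153, 19695, 18988, 5230]
— Period 2 —
Births: 8153 * 0.532 = 4337
Band 2: 11278 * 0.953 = 10748
Band 3: 13628 * 0.948 = 12919
Band 4: 8153 * 0.929 = 7574
Band 5: 19695 * 0.94 = 18513
Band 6: 18988 * 0.926 + 5230 * 0.546 = 17583 + 2856 = 20439
→ [4337, 10748, 12919, 7574, 18513, 20439]

7574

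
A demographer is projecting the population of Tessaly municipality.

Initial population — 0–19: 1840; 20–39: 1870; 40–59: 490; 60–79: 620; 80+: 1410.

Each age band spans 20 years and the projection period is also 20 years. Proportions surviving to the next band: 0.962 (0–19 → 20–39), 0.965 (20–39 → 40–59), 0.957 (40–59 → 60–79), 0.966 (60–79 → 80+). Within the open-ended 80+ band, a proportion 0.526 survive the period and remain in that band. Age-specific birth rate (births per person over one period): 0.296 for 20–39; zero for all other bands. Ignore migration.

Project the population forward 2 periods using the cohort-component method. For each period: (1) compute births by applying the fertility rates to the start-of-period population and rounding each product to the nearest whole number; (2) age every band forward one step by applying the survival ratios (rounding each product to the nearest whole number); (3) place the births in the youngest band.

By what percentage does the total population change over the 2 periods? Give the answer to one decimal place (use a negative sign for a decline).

-9.3

— Period 1 —
Births: 1870 × 0.296 = 554
20–39: 1840 × 0.962 = 1770
40–59: 1870 × 0.965 = 1805
60–79: 490 × 0.957 = 469
80+: 620 × 0.966 + 1410 × 0.526 = 599 + 742 = 1341
Giving 554 / 1770 / 1805 / 469 / 1341.
— Period 2 —
Births: 1770 × 0.296 = 524
20–39: 554 × 0.962 = 533
40–59: 1770 × 0.965 = 1708
60–79: 1805 × 0.957 = 1727
80+: 469 × 0.966 + 1341 × 0.526 = 453 + 705 = 1158
Giving 524 / 533 / 1708 / 1727 / 1158.
Total: 6230 → 5650; change = -580; percentage change = -9.3%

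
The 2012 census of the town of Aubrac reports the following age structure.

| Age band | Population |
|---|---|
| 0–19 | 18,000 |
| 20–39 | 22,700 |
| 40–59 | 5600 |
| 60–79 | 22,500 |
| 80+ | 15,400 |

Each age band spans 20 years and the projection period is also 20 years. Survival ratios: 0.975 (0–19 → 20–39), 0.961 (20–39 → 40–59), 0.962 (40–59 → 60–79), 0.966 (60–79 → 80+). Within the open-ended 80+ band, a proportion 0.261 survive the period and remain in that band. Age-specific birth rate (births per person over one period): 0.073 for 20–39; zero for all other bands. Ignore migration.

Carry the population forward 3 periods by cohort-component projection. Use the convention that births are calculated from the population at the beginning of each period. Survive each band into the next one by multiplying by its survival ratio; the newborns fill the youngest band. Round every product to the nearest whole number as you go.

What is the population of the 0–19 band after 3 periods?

Period 1.
Births: 22700 × 0.073 = 1657
20–39: 18000 × 0.975 = 17550
40–59: 22700 × 0.961 = 21815
60–79: 5600 × 0.962 = 5387
80+: 22500 × 0.966 + 15400 × 0.261 = 21735 + 4019 = 25754
→ [1657, 17550, 21815, 5387, 25754]
Period 2.
Births: 17550 × 0.073 = 1281
20–39: 1657 × 0.975 = 1616
40–59: 17550 × 0.961 = 16866
60–79: 21815 × 0.962 = 20986
80+: 5387 × 0.966 + 25754 × 0.261 = 5204 + 6722 = 11926
→ [1281, 1616, 16866, 20986, 11926]
Period 3.
Births: 1616 × 0.073 = 118
20–39: 1281 × 0.975 = 1249
40–59: 1616 × 0.961 = 1553
60–79: 16866 × 0.962 = 16225
80+: 20986 × 0.966 + 11926 × 0.261 = 20272 + 3113 = 23385
→ [118, 1249, 1553, 16225, 23385]

118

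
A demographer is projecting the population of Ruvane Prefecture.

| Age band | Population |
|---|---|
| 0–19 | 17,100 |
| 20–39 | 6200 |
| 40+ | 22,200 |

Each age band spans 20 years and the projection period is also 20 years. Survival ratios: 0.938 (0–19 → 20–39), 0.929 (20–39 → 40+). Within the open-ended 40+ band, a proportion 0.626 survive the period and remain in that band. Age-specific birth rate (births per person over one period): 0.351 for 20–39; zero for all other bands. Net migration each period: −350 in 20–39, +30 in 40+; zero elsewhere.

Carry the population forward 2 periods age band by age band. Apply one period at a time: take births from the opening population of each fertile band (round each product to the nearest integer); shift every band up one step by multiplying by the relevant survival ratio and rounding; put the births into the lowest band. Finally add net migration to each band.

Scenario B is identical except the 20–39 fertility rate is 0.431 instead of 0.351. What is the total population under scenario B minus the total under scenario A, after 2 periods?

(Bands numbered youngest = 1 to oldest = 3.)
— Period 1 —
Births: 6200 × 0.351 = 2176
Band 2: 17100 × 0.938 = 16040
Band 3: 6200 × 0.929 + 22200 × 0.626 = 5760 + 13897 = 19657
Net migration: Band 2 − 350 → 15690; Band 3 + 30 → 19687
→ [2176, 15690, 19687]
— Period 2 —
Births: 15690 × 0.351 = 5507
Band 2: 2176 × 0.938 = 2041
Band 3: 15690 × 0.929 + 19687 × 0.626 = 14576 + 12324 = 26900
Net migration: Band 2 − 350 → 1691; Band 3 + 30 → 26930
→ [5507, 1691, 26930]
Scenario A total after 2 periods: 34128
Scenario B projection —
— Period 1 —
Births: 6200 × 0.431 = 2672
Band 2: 17100 × 0.938 = 16040
Band 3: 6200 × 0.929 + 22200 × 0.626 = 5760 + 13897 = 19657
Net migration: Band 2 − 350 → 15690; Band 3 + 30 → 19687
→ [2672, 15690, 19687]
— Period 2 —
Births: 15690 × 0.431 = 6762
Band 2: 2672 × 0.938 = 2506
Band 3: 15690 × 0.929 + 19687 × 0.626 = 14576 + 12324 = 26900
Net migration: Band 2 − 350 → 2156; Band 3 + 30 → 26930
→ [6762, 2156, 26930]
Scenario B total after 2 periods: 35848
Difference B − A = 35848 − 34128 = 1720

1720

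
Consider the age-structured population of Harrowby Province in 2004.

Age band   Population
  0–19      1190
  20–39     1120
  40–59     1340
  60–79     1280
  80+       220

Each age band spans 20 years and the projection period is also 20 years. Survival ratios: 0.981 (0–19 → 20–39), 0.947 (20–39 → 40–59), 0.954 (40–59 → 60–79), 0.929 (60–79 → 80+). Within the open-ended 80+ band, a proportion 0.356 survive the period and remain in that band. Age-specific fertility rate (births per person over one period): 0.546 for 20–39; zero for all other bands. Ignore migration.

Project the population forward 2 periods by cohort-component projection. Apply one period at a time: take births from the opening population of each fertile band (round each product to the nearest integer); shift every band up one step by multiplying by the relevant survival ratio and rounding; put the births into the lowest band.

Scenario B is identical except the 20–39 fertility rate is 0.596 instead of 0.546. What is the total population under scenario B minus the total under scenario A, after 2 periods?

Let band 1 be 0–19 through band 5 = 80+.
Period 1.
Births: 1120 * 0.546 = 612
Band 2: 1190 * 0.981 = 1167
Band 3: 1120 * 0.947 = 1061
Band 4: 1340 * 0.954 = 1278
Band 5: 1280 * 0.929 + 220 * 0.356 = 1189 + 78 = 1267
End of period: [612, 1167, 1061, 1278, 1267]
Period 2.
Births: 1167 * 0.546 = 637
Band 2: 612 * 0.981 = 600
Band 3: 1167 * 0.947 = 1105
Band 4: 1061 * 0.954 = 1012
Band 5: 1278 * 0.929 + 1267 * 0.356 = 1187 + 451 = 1638
End of period: [637, 600, 1105, 1012, 1638]
Scenario A total after 2 periods: 4992
Scenario B projection —
Period 1.
Births: 1120 * 0.596 = 668
Band 2: 1190 * 0.981 = 1167
Band 3: 1120 * 0.947 = 1061
Band 4: 1340 * 0.954 = 1278
Band 5: 1280 * 0.929 + 220 * 0.356 = 1189 + 78 = 1267
End of period: [668, 1167, 1061, 1278, 1267]
Period 2.
Births: 1167 * 0.596 = 696
Band 2: 668 * 0.981 = 655
Band 3: 1167 * 0.947 = 1105
Band 4: 1061 * 0.954 = 1012
Band 5: 1278 * 0.929 + 1267 * 0.356 = 1187 + 451 = 1638
End of period: [696, 655, 1105, 1012, 1638]
Scenario B total after 2 periods: 5106
Difference B − A = 5106 − 4992 = 114

114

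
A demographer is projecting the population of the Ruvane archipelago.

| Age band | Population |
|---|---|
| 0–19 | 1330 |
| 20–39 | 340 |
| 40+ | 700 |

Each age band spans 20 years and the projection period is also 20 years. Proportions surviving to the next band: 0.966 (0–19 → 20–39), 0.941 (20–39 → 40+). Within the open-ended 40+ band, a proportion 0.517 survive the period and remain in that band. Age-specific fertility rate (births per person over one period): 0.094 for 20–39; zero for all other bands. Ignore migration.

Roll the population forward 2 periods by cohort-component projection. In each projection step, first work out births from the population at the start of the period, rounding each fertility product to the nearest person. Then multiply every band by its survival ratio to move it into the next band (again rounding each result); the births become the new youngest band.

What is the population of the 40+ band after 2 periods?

Let group 1 be 0–19 through group 3 = 40+.
After projecting period 1:
Births: 340 * 0.094 = 32
Group 2: 1330 * 0.966 = 1285
Group 3: 340 * 0.941 + 700 * 0.517 = 320 + 362 = 682
Giving 32 / 1285 / 682.
After projecting period 2:
Births: 1285 * 0.094 = 121
Group 2: 32 * 0.966 = 31
Group 3: 1285 * 0.941 + 682 * 0.517 = 1209 + 353 = 1562
Giving 121 / 31 / 1562.

1562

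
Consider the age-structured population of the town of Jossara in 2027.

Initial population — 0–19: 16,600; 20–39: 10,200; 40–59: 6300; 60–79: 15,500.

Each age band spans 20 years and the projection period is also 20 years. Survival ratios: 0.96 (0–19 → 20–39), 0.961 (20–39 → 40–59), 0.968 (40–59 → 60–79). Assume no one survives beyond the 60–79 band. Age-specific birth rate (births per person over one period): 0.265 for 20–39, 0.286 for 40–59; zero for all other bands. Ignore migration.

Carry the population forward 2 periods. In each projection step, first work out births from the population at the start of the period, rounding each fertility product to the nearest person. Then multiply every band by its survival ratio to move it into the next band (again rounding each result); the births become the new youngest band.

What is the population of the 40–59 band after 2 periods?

15314

Numbering the bands 1..4 from youngest to oldest:
Period 1.
Births: 10200 * 0.265 = 2703, 6300 * 0.286 = 1802 → total 4505
Band 2: 16600 * 0.96 = 15936
Band 3: 10200 * 0.961 = 9802
Band 4: 6300 * 0.968 = 6098
Giving 4505 / 15936 / 9802 / 6098.
Period 2.
Births: 15936 * 0.265 = 4223, 9802 * 0.286 = 2803 → total 7026
Band 2: 4505 * 0.96 = 4325
Band 3: 15936 * 0.961 = 15314
Band 4: 9802 * 0.968 = 9488
Giving 7026 / 4325 / 15314 / 9488.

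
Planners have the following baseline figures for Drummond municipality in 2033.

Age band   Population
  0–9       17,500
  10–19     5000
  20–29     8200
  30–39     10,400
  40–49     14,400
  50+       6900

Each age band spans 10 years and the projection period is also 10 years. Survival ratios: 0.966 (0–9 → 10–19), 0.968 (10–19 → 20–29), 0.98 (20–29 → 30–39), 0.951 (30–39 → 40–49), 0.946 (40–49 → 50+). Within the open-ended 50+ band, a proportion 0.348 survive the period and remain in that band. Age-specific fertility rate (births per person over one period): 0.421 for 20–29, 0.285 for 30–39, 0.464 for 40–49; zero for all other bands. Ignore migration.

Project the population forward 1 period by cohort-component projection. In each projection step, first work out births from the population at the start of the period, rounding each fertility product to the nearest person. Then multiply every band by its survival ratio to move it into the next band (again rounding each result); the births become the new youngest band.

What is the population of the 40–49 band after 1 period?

Period 1:
Births: 8200 × 0.421 = 3452, 10400 × 0.285 = 2964, 14400 × 0.464 = 6682 → 13098
10–19: 17500 × 0.966 = 16905
20–29: 5000 × 0.968 = 4840
30–39: 8200 × 0.98 = 8036
40–49: 10400 × 0.951 = 9890
50+: 14400 × 0.946 + 6900 × 0.348 = 13622 + 2401 = 16023
Population now: 0–9=13098, 10–19=16905, 20–29=4840, 30–39=8036, 40–49=9890, 50+=16023

9890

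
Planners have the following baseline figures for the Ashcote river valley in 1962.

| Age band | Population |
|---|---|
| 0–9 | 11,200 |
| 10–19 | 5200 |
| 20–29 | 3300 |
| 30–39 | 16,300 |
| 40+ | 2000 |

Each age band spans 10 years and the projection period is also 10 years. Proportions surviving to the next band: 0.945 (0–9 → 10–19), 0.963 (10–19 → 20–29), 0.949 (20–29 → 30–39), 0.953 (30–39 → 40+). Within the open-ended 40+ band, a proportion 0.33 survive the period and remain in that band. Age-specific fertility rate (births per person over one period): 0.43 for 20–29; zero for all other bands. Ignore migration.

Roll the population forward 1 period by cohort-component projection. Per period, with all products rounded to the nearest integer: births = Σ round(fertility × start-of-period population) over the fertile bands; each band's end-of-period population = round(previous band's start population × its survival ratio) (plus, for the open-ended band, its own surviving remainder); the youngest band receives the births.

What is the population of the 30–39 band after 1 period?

(Bands numbered youngest = 1 to oldest = 5.)
— Period 1 —
Births: 3300 * 0.43 = 1419
Band 2: 11200 * 0.945 = 10584
Band 3: 5200 * 0.963 = 5008
Band 4: 3300 * 0.949 = 3132
Band 5: 16300 * 0.953 + 2000 * 0.33 = 15534 + 660 = 16194
Population now: 0–9=1419, 10–19=10584, 20–29=5008, 30–39=3132, 40+=16194

3132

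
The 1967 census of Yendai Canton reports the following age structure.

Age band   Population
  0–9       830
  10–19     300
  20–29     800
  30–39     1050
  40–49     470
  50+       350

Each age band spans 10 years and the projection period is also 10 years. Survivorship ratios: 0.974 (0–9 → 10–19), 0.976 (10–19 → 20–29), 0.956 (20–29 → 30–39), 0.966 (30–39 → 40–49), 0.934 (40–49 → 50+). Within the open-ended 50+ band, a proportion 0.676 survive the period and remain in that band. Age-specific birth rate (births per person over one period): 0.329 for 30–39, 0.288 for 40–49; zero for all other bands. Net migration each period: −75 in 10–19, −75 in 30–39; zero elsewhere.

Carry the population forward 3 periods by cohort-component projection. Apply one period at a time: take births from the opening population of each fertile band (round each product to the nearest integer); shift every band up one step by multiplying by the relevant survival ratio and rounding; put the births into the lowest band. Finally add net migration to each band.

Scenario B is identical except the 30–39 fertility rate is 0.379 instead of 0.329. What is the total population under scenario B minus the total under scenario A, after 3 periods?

94

Numbering the bands 1..6 from youngest to oldest:
Period 1:
Births: 1050 × 0.329 = 345  |  470 × 0.288 = 135 → total 480
Band 2: 830 × 0.974 = 808
Band 3: 300 × 0.976 = 293
Band 4: 800 × 0.956 = 765
Band 5: 1050 × 0.966 = 1014
Band 6: 470 × 0.934 + 350 × 0.676 = 439 + 237 = 676
Net migration: Band 2 − 75 → 733; Band 4 − 75 → 690
End of period: [480, 733, 293, 690, 1014, 676]
Period 2:
Births: 690 × 0.329 = 227  |  1014 × 0.288 = 292 → total 519
Band 2: 480 × 0.974 = 468
Band 3: 733 × 0.976 = 715
Band 4: 293 × 0.956 = 280
Band 5: 690 × 0.966 = 667
Band 6: 1014 × 0.934 + 676 × 0.676 = 947 + 457 = 1404
Net migration: Band 2 − 75 → 393; Band 4 − 75 → 205
End of period: [519, 393, 715, 205, 667, 1404]
Period 3:
Births: 205 × 0.329 = 67  |  667 × 0.288 = 192 → total 259
Band 2: 519 × 0.974 = 506
Band 3: 393 × 0.976 = 384
Band 4: 715 × 0.956 = 684
Band 5: 205 × 0.966 = 198
Band 6: 667 × 0.934 + 1404 × 0.676 = 623 + 949 = 1572
Net migration: Band 2 − 75 → 431; Band 4 − 75 → 609
End of period: [259, 431, 384, 609, 198, 1572]
Scenario A total after 3 periods: 3453
Scenario B projection —
Period 1:
Births: 1050 × 0.379 = 398  |  470 × 0.288 = 135 → total 533
Band 2: 830 × 0.974 = 808
Band 3: 300 × 0.976 = 293
Band 4: 800 × 0.956 = 765
Band 5: 1050 × 0.966 = 1014
Band 6: 470 × 0.934 + 350 × 0.676 = 439 + 237 = 676
Net migration: Band 2 − 75 → 733; Band 4 − 75 → 690
End of period: [533, 733, 293, 690, 1014, 676]
Period 2:
Births: 690 × 0.379 = 262  |  1014 × 0.288 = 292 → total 554
Band 2: 533 × 0.974 = 519
Band 3: 733 × 0.976 = 715
Band 4: 293 × 0.956 = 280
Band 5: 690 × 0.966 = 667
Band 6: 1014 × 0.934 + 676 × 0.676 = 947 + 457 = 1404
Net migration: Band 2 − 75 → 444; Band 4 − 75 → 205
End of period: [554, 444, 715, 205, 667, 1404]
Period 3:
Births: 205 × 0.379 = 78  |  667 × 0.288 = 192 → total 270
Band 2: 554 × 0.974 = 540
Band 3: 444 × 0.976 = 433
Band 4: 715 × 0.956 = 684
Band 5: 205 × 0.966 = 198
Band 6: 667 × 0.934 + 1404 × 0.676 = 623 + 949 = 1572
Net migration: Band 2 − 75 → 465; Band 4 − 75 → 609
End of period: [270, 465, 433, 609, 198, 1572]
Scenario B total after 3 periods: 3547
Difference B − A = 3547 − 3453 = 94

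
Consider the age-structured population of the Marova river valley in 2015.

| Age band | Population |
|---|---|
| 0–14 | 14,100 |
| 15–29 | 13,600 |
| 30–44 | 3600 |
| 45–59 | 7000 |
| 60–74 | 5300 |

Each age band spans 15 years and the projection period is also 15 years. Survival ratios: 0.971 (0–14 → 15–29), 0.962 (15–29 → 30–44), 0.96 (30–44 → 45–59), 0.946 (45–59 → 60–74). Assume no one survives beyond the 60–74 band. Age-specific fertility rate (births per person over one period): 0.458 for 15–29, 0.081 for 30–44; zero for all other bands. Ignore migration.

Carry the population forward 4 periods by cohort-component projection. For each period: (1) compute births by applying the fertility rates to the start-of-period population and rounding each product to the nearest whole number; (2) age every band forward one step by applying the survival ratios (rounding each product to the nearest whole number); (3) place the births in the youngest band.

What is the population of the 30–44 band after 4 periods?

6847

(Groups numbered youngest = 1 to oldest = 5.)
Period 1:
Births: 13600 * 0.458 = 6229, 3600 * 0.081 = 292 → total 6521
Group 2: 14100 * 0.971 = 13691
Group 3: 13600 * 0.962 = 13083
Group 4: 3600 * 0.96 = 3456
Group 5: 7000 * 0.946 = 6622
Giving 6521 / 13691 / 13083 / 3456 / 6622.
Period 2:
Births: 13691 * 0.458 = 6270, 13083 * 0.081 = 1060 → total 7330
Group 2: 6521 * 0.971 = 6332
Group 3: 13691 * 0.962 = 13171
Group 4: 13083 * 0.96 = 12560
Group 5: 3456 * 0.946 = 3269
Giving 7330 / 6332 / 13171 / 12560 / 3269.
Period 3:
Births: 6332 * 0.458 = 2900, 13171 * 0.081 = 1067 → total 3967
Group 2: 7330 * 0.971 = 7117
Group 3: 6332 * 0.962 = 6091
Group 4: 13171 * 0.96 = 12644
Group 5: 12560 * 0.946 = 11882
Giving 3967 / 7117 / 6091 / 12644 / 11882.
Period 4:
Births: 7117 * 0.458 = 3260, 6091 * 0.081 = 493 → total 3753
Group 2: 3967 * 0.971 = 3852
Group 3: 7117 * 0.962 = 6847
Group 4: 6091 * 0.96 = 5847
Group 5: 12644 * 0.946 = 11961
Giving 3753 / 3852 / 6847 / 5847 / 11961.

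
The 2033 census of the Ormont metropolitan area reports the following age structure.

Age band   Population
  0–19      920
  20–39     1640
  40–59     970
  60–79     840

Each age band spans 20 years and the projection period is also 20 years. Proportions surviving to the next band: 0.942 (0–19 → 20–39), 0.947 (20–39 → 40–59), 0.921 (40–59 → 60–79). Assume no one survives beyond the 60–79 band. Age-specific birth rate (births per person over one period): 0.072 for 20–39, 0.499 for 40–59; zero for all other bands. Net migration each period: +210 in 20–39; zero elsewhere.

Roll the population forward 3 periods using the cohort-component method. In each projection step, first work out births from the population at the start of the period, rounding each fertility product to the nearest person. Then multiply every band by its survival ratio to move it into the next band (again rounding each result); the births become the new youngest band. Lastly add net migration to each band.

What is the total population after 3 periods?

[period 1]
Births: 1640 × 0.072 = 118, 970 × 0.499 = 484 — total 602
20–39: 920 × 0.942 = 867
40–59: 1640 × 0.947 = 1553
60–79: 970 × 0.921 = 893
Net migration: 20–39 + 210 → 1077
→ [602, 1077, 1553, 893]
[period 2]
Births: 1077 × 0.072 = 78, 1553 × 0.499 = 775 — total 853
20–39: 602 × 0.942 = 567
40–59: 1077 × 0.947 = 1020
60–79: 1553 × 0.921 = 1430
Net migration: 20–39 + 210 → 777
→ [853, 777, 1020, 1430]
[period 3]
Births: 777 × 0.072 = 56, 1020 × 0.499 = 509 — total 565
20–39: 853 × 0.942 = 804
40–59: 777 × 0.947 = 736
60–79: 1020 × 0.921 = 939
Net migration: 20–39 + 210 → 1014
→ [565, 1014, 736, 939]
Total after period 3: 565 + 1014 + 736 + 939 = 3254

3254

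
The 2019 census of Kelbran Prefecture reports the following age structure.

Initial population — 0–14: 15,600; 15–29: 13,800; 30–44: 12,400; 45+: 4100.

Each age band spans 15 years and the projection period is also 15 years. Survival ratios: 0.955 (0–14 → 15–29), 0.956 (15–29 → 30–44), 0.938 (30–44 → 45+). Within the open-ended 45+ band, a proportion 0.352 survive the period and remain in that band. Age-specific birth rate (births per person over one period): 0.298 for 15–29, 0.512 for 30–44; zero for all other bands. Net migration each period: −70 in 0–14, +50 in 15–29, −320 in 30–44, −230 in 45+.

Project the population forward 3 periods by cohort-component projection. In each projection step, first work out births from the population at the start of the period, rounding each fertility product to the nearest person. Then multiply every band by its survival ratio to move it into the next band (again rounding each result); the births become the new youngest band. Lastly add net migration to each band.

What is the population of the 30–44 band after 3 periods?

9214

Let band 1 be 0–14 through band 4 = 45+.
Period 1:
Births: 13800 × 0.298 = 4112  |  12400 × 0.512 = 6349 ⇒ total 10461
Band 2: 15600 × 0.955 = 14898
Band 3: 13800 × 0.956 = 13193
Band 4: 12400 × 0.938 + 4100 × 0.352 = 11631 + 1443 = 13074
Net migration: Band 1 − 70 → 10391; Band 2 + 50 → 14948; Band 3 − 320 → 12873; Band 4 − 230 → 12844
End of period: [10391, 14948, 12873, 12844]
Period 2:
Births: 14948 × 0.298 = 4455  |  12873 × 0.512 = 6591 ⇒ total 11046
Band 2: 10391 × 0.955 = 9923
Band 3: 14948 × 0.956 = 14290
Band 4: 12873 × 0.938 + 12844 × 0.352 = 12075 + 4521 = 16596
Net migration: Band 1 − 70 → 10976; Band 2 + 50 → 9973; Band 3 − 320 → 13970; Band 4 − 230 → 16366
End of period: [10976, 9973, 13970, 16366]
Period 3:
Births: 9973 × 0.298 = 2972  |  13970 × 0.512 = 7153 ⇒ total 10125
Band 2: 10976 × 0.955 = 10482
Band 3: 9973 × 0.956 = 9534
Band 4: 13970 × 0.938 + 16366 × 0.352 = 13104 + 5761 = 18865
Net migration: Band 1 − 70 → 10055; Band 2 + 50 → 10532; Band 3 − 320 → 9214; Band 4 − 230 → 18635
End of period: [10055, 10532, 9214, 18635]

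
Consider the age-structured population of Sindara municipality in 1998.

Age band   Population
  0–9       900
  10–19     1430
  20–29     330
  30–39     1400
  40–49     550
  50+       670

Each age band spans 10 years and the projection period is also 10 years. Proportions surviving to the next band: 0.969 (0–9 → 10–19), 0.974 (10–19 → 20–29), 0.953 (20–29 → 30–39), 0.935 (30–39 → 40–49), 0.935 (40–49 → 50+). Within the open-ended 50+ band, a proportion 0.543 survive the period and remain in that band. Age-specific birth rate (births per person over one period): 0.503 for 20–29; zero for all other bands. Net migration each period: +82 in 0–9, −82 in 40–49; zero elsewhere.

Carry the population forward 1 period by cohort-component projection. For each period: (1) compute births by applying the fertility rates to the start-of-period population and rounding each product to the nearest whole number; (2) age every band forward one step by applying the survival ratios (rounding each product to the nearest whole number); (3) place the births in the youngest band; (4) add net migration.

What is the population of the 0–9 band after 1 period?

248

Period 1.
Births: 330 × 0.503 = 166
10–19: 900 × 0.969 = 872
20–29: 1430 × 0.974 = 1393
30–39: 330 × 0.953 = 314
40–49: 1400 × 0.935 = 1309
50+: 550 × 0.935 + 670 × 0.543 = 514 + 364 = 878
Net migration: 0–9 + 82 → 248; 40–49 − 82 → 1227
Population now: 0–9=248, 10–19=872, 20–29=1393, 30–39=314, 40–49=1227, 50+=878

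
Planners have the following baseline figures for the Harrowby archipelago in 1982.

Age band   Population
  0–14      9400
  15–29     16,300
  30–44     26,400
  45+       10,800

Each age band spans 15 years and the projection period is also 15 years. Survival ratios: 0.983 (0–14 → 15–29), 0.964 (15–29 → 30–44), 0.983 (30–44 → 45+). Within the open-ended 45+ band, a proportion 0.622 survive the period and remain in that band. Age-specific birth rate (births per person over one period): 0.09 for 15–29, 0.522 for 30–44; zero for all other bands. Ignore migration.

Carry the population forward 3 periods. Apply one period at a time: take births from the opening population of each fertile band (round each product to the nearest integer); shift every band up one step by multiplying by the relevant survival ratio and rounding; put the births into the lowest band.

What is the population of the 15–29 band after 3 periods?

[period 1]
Births: 16300 × 0.09 = 1467  |  26400 × 0.522 = 13781 — total 15248
15–29: 9400 × 0.983 = 9240
30–44: 16300 × 0.964 = 15713
45+: 26400 × 0.983 + 10800 × 0.622 = 25951 + 6718 = 32669
End of period: [15248, 9240, 15713, 32669]
[period 2]
Births: 9240 × 0.09 = 832  |  15713 × 0.522 = 8202 — total 9034
15–29: 15248 × 0.983 = 14989
30–44: 9240 × 0.964 = 8907
45+: 15713 × 0.983 + 32669 × 0.622 = 15446 + 20320 = 35766
End of period: [9034, 14989, 8907, 35766]
[period 3]
Births: 14989 × 0.09 = 1349  |  8907 × 0.522 = 4649 — total 5998
15–29: 9034 × 0.983 = 8880
30–44: 14989 × 0.964 = 14449
45+: 8907 × 0.983 + 35766 × 0.622 = 8756 + 22246 = 31002
End of period: [5998, 8880, 14449, 31002]

8880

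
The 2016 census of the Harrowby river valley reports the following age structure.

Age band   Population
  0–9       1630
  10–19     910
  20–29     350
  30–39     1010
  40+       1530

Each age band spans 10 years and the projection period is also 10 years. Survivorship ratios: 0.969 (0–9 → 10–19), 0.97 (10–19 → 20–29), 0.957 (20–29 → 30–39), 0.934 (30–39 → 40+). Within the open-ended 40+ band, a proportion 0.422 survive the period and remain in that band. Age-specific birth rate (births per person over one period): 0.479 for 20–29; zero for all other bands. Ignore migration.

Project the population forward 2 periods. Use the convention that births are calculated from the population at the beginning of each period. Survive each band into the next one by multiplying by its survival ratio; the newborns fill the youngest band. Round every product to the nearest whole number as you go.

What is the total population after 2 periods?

3947

Let band 1 be 0–9 through band 5 = 40+.
[period 1]
Births: 350 * 0.479 = 168
Band 2: 1630 * 0.969 = 1579
Band 3: 910 * 0.97 = 883
Band 4: 350 * 0.957 = 335
Band 5: 1010 * 0.934 + 1530 * 0.422 = 943 + 646 = 1589
End of period: [168, 1579, 883, 335, 1589]
[period 2]
Births: 883 * 0.479 = 423
Band 2: 168 * 0.969 = 163
Band 3: 1579 * 0.97 = 1532
Band 4: 883 * 0.957 = 845
Band 5: 335 * 0.934 + 1589 * 0.422 = 313 + 671 = 984
End of period: [423, 163, 1532, 845, 984]
Total after period 2: 423 + 163 + 1532 + 845 + 984 = 3947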